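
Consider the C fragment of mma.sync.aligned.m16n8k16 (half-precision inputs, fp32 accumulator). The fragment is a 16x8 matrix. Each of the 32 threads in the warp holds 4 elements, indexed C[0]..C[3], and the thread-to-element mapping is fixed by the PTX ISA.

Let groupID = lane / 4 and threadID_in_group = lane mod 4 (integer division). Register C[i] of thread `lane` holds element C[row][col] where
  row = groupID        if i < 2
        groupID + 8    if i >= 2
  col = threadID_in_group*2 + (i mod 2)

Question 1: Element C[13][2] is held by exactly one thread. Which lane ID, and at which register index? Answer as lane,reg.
r:13=>grp=5,rB=1  c:2=>tig=1,lo=0
L=5*4+1=21  i=1*2+0=2

21,2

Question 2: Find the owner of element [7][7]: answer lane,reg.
31,1

r=7->g=7,rb=0  c=7->t=3,b0=1
L=7*4+3=31  i=0*2+1=1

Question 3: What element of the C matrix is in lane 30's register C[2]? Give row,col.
15,4

lane 30: grp=7 (30/4), tig=2 (30%4)
i=2: r=7+8=15, c=2*2+0=4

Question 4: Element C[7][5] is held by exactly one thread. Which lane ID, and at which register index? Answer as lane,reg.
30,1

r=7⇒gr=7,Rb=0  c=5⇒th=2,odd=1
L=7*4+2=30  i=0*2+1=1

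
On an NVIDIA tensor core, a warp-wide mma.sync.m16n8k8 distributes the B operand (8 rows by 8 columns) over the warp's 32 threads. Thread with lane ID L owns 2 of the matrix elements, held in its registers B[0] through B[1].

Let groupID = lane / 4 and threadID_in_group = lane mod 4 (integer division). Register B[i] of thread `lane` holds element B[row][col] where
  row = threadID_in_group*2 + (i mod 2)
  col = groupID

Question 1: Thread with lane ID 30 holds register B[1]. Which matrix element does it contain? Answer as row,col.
5,7

30: gr=7,th=2
[1] (2*2+1,7) = (5,7)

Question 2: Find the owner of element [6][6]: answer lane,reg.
c:6=>grp=6  r:6=>tig=3,lo=0
L=6*4+3=27  i=0=0

27,0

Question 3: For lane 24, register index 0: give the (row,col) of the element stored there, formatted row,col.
0,6

lane 24: G=6 (24/4), T=0 (24%4)
i=0: r=0*2+0=0, c=G=6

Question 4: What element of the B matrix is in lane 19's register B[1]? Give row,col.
7,4

lane 19->19/4=4, 19 mod 4=3
i=1  r:2·3+1->7  c:4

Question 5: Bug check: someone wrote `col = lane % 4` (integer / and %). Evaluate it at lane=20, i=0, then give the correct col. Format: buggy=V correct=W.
`lane % 4`[20,0]=>0
lane 20=>20/4=5, 20 mod 4=0
i=0  r:2·0+0=>0  c:5
col: 0 vs 5

buggy=0 correct=5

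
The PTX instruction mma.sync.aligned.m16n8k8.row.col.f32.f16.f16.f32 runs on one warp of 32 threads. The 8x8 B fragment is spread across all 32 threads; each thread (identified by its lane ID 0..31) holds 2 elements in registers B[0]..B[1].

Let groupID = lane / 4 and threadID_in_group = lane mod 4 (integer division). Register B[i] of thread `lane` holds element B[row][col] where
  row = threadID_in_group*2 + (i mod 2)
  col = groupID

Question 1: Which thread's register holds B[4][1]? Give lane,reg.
c: 1->gid=1  r: 4->tid=2,i&1=0
L=1*4+2=6  i=0=0

6,0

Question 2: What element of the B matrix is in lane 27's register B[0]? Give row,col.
6,6

27: grp=6,tig=3
[0] (3*2+0,6) = (6,6)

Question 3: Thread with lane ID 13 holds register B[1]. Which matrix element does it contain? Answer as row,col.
lane 13⇒13/4=3, 13 mod 4=1
i=1  r:2·1+1⇒3  c:3

3,3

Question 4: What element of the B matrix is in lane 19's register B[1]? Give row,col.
lane 19=>19/4=4, 19 mod 4=3
i=1  r:2·3+1=>7  c:4

7,4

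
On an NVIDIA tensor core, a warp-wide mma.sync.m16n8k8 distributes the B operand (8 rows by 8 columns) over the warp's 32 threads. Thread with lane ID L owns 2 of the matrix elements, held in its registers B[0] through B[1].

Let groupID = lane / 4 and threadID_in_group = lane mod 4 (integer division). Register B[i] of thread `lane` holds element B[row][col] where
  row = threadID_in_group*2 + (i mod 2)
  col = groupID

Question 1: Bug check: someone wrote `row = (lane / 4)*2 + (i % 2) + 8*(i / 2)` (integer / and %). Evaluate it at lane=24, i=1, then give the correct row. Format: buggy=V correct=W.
`(lane / 4)*2 + (i % 2) + 8*(i / 2)`[24,1]=>13
lane 24: grp=6 (24/4), tig=0 (24%4)
i=1: r=0*2+1=1, c=grp=6
row: 13 vs 1

buggy=13 correct=1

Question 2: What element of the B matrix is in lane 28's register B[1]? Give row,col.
L=28->g=28>>2=7, t=28&3=0
[1]->row 0·2+1=1  col g=7

1,7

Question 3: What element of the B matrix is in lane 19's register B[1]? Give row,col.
7,4

19: G=4,T=3
[1] (3*2+1,4) = (7,4)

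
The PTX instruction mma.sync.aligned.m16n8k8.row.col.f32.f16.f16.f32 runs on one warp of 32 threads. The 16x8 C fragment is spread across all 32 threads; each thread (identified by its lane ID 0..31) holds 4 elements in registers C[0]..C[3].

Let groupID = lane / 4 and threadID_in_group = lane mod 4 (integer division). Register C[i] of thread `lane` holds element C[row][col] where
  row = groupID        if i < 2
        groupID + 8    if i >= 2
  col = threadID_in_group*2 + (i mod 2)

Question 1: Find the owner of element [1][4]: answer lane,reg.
6,0

r: 1->gid=1,r8=0  c: 4->tid=2,i&1=0
L=1*4+2=6  i=0*2+0=0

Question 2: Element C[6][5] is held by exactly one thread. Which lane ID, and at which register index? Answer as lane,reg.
26,1

r=6→G=6,rhi=0  c=5→T=2,p=1
L=6*4+2=26  i=0*2+1=1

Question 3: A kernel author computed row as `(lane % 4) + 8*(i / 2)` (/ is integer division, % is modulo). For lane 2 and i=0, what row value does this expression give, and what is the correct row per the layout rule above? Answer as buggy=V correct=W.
`(lane % 4) + 8*(i / 2)`[2,0]->2
lane 2->2/4=0, 2 mod 4=2
i=0  r:0+0->0  c:2·2+0->4
row: 2 vs 0

buggy=2 correct=0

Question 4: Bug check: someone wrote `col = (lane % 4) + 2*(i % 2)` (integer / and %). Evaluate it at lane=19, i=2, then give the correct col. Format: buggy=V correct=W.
buggy=3 correct=6

`(lane % 4) + 2*(i % 2)`[19,2]->3
19: g=4,t=3
[2] (4+8,3*2+0) = (12,6)
col: 3 vs 6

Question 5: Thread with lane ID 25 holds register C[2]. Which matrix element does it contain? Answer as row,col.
14,2

lane 25: G=6 (25/4), T=1 (25%4)
i=2: r=6+8=14, c=1*2+0=2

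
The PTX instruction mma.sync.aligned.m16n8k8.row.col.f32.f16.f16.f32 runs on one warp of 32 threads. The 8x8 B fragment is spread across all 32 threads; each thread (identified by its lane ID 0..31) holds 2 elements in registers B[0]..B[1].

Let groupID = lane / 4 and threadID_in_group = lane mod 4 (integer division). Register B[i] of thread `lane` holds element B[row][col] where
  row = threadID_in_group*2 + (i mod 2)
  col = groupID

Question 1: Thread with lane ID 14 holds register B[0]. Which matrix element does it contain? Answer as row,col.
4,3

lane 14: grp=3 (14/4), tig=2 (14%4)
i=0: r=2*2+0=4, c=grp=3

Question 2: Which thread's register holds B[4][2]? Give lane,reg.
c=2⇒gr=2  r=4⇒th=2,odd=0
L=2*4+2=10  i=0=0

10,0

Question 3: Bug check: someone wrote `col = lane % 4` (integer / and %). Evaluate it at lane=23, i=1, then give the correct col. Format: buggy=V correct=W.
buggy=3 correct=5

`lane % 4`[23,1]→3
23: G=5,T=3
[1] (3*2+1,5) = (7,5)
col: 3 vs 5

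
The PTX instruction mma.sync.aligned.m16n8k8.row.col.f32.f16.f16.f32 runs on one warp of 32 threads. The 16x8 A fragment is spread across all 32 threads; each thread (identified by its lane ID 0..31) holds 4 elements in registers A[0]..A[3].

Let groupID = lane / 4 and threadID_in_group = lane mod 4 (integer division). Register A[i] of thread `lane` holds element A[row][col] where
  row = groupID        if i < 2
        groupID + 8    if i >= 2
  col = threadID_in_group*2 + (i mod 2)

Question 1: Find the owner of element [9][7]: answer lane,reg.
7,3

r=9→G=1,rhi=1  c=7→T=3,p=1
L=1*4+3=7  i=1*2+1=3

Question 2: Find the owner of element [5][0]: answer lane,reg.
r: 5->gid=5,r8=0  c: 0->tid=0,i&1=0
L=5*4+0=20  i=0*2+0=0

20,0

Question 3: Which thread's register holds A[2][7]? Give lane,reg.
r=2->g=2,rb=0  c=7->t=3,b0=1
L=2*4+3=11  i=0*2+1=1

11,1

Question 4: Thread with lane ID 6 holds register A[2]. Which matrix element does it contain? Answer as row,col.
lane 6->6/4=1, 6 mod 4=2
i=2  r:1+8->9  c:2·2+0->4

9,4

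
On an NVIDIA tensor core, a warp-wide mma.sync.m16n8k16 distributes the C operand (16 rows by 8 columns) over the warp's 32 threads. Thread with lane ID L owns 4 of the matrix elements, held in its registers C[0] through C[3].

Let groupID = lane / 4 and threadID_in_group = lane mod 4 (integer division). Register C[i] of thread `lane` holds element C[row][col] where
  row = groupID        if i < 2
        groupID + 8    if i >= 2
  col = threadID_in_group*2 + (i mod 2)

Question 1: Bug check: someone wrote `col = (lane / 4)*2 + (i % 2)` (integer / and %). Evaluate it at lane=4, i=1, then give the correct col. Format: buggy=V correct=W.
`(lane / 4)*2 + (i % 2)`[4,1]⇒3
4: gr=1,th=0
[1] (1+0,0*2+1) = (1,1)
col: 3 vs 1

buggy=3 correct=1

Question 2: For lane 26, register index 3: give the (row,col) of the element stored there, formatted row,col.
14,5

L=26->g=26>>2=6, t=26&3=2
[3]->row 6+8=14  col 2·2+1=5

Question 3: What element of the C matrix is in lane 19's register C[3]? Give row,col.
12,7

19: grp=4,tig=3
[3] (4+8,3*2+1) = (12,7)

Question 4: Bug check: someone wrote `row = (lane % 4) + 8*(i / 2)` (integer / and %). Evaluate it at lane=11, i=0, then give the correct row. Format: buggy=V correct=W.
`(lane % 4) + 8*(i / 2)`[11,0]⇒3
L=11⇒gr=11>>2=2, th=11&3=3
[0]⇒row 2+0=2  col 3·2+0=6
row: 3 vs 2

buggy=3 correct=2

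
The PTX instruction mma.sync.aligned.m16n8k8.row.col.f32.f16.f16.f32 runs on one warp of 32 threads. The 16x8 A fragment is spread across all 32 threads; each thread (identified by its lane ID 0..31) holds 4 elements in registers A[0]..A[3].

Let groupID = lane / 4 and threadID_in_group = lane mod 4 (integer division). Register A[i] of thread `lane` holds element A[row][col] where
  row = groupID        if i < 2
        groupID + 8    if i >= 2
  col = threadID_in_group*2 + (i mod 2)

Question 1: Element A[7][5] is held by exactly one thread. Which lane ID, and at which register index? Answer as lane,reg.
30,1

r=7→G=7,rhi=0  c=5→T=2,p=1
L=7*4+2=30  i=0*2+1=1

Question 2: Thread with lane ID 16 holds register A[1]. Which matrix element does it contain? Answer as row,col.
lane 16->16/4=4, 16 mod 4=0
i=1  r:4+0->4  c:2·0+1->1

4,1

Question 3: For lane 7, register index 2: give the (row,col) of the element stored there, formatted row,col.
9,6

lane 7⇒7/4=1, 7 mod 4=3
i=2  r:1+8⇒9  c:2·3+0⇒6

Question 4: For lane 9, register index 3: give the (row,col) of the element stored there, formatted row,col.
9: gid=2,tid=1
[3] (2+8,1*2+1) = (10,3)

10,3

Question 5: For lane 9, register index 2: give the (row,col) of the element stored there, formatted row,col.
9: G=2,T=1
[2] (2+8,1*2+0) = (10,2)

10,2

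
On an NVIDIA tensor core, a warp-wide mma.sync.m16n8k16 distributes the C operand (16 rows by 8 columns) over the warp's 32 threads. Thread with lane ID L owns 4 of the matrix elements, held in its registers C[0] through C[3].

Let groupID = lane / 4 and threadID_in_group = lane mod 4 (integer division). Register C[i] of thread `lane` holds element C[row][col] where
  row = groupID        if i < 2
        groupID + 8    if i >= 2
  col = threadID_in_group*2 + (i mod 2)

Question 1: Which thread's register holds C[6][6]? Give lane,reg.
r=6→G=6,rhi=0  c=6→T=3,p=0
L=6*4+3=27  i=0*2+0=0

27,0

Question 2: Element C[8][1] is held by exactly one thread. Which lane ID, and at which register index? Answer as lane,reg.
r=8⇒gr=0,Rb=1  c=1⇒th=0,odd=1
L=0*4+0=0  i=1*2+1=3

0,3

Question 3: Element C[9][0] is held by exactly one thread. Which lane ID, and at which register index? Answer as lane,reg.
r: 9->gid=1,r8=1  c: 0->tid=0,i&1=0
L=1*4+0=4  i=1*2+0=2

4,2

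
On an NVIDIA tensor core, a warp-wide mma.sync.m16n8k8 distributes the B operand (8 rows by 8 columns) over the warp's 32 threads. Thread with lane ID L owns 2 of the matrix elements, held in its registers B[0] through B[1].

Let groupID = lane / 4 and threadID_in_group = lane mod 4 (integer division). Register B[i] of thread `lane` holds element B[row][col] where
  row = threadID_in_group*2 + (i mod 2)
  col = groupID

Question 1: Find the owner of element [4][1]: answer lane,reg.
6,0

c: 1->gid=1  r: 4->tid=2,i&1=0
L=1*4+2=6  i=0=0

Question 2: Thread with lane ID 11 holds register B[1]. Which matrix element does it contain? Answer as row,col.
7,2

11: G=2,T=3
[1] (3*2+1,2) = (7,2)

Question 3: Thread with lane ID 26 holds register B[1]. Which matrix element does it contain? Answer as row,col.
5,6

lane 26: G=6 (26/4), T=2 (26%4)
i=1: r=2*2+1=5, c=G=6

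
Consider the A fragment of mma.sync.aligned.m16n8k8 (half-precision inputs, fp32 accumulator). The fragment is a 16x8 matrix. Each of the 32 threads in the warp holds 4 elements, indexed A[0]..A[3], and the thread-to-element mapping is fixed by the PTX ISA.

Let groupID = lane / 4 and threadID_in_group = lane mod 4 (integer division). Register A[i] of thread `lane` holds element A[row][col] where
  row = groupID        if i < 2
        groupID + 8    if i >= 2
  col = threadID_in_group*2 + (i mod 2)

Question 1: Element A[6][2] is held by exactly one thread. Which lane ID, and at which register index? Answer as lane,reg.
25,0

r=6⇒gr=6,Rb=0  c=2⇒th=1,odd=0
L=6*4+1=25  i=0*2+0=0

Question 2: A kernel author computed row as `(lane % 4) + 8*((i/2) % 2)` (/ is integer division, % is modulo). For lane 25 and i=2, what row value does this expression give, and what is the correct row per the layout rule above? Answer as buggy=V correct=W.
buggy=9 correct=14

`(lane % 4) + 8*((i/2) % 2)`[25,2]=>9
25: grp=6,tig=1
[2] (6+8,1*2+0) = (14,2)
row: 9 vs 14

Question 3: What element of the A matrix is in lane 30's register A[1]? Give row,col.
30: gr=7,th=2
[1] (7+0,2*2+1) = (7,5)

7,5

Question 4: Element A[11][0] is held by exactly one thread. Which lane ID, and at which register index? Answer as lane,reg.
r: 11->gid=3,r8=1  c: 0->tid=0,i&1=0
L=3*4+0=12  i=1*2+0=2

12,2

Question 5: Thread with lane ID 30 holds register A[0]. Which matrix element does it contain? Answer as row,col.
lane 30→30/4=7, 30 mod 4=2
i=0  r:7+0→7  c:2·2+0→4

7,4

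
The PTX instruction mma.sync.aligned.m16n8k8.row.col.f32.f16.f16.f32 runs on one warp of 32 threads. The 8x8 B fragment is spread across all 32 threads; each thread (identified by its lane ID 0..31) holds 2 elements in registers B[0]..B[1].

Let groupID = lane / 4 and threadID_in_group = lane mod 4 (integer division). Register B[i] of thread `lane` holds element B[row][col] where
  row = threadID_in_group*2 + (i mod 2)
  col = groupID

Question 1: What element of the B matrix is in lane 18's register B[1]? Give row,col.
18: g=4,t=2
[1] (2*2+1,4) = (5,4)

5,4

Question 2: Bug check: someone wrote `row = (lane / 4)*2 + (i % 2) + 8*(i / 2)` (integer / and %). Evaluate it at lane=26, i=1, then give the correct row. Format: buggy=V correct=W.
buggy=13 correct=5

`(lane / 4)*2 + (i % 2) + 8*(i / 2)`[26,1]→13
L=26→G=26>>2=6, T=26&3=2
[1]→row 2·2+1=5  col G=6
row: 13 vs 5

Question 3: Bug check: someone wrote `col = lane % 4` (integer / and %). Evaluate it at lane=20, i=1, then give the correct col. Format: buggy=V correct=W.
`lane % 4`[20,1]->0
lane 20->20/4=5, 20 mod 4=0
i=1  r:2·0+1->1  c:5
col: 0 vs 5

buggy=0 correct=5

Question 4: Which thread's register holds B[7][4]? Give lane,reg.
19,1

c=4⇒gr=4  r=7⇒th=3,odd=1
L=4*4+3=19  i=1=1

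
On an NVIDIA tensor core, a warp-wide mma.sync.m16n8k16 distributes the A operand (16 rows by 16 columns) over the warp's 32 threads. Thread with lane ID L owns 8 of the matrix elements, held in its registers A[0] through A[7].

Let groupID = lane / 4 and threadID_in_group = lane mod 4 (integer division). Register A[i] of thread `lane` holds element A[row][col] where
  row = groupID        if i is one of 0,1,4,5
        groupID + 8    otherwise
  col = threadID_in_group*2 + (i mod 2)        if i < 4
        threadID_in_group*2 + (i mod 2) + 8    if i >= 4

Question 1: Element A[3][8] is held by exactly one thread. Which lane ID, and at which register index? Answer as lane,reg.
r=3→G=3,rhi=0  c=8→chi=1,T=0,p=0
L=3*4+0=12  i=1*4+0*2+0=4

12,4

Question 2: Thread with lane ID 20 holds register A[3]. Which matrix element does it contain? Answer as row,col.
20: gr=5,th=0
[3] (5+8,0*2+1+0) = (13,1)

13,1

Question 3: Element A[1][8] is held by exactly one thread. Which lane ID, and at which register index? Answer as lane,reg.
4,4

r=1⇒gr=1,Rb=0  c=8⇒Cb=1,th=0,odd=0
L=1*4+0=4  i=1*4+0*2+0=4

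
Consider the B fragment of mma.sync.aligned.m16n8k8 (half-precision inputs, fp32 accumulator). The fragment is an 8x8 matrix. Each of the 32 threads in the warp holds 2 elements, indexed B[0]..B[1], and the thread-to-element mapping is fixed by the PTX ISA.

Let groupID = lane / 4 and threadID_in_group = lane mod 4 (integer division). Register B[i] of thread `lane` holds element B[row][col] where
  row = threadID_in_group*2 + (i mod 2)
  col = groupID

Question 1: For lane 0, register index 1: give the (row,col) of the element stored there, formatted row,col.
0: g=0,t=0
[1] (0*2+1,0) = (1,0)

1,0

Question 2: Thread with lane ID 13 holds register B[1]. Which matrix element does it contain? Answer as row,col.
lane 13->13/4=3, 13 mod 4=1
i=1  r:2·1+1->3  c:3

3,3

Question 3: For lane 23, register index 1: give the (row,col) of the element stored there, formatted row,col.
7,5

lane 23->23/4=5, 23 mod 4=3
i=1  r:2·3+1->7  c:5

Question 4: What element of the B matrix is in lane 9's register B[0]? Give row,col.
lane 9->9/4=2, 9 mod 4=1
i=0  r:2·1+0->2  c:2

2,2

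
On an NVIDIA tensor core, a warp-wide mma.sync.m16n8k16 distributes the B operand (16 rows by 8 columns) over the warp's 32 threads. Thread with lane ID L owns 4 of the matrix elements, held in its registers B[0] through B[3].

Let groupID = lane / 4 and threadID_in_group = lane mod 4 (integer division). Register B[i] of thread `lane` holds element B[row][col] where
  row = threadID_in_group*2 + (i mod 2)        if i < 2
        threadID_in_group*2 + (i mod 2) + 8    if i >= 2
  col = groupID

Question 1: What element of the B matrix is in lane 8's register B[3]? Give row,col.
9,2

8: gr=2,th=0
[3] (0*2+1+8,2) = (9,2)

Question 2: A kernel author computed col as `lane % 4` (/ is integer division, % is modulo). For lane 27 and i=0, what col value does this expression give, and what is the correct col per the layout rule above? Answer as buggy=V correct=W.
buggy=3 correct=6

`lane % 4`[27,0]=>3
lane 27: grp=6 (27/4), tig=3 (27%4)
i=0: r=3*2+0+0=6, c=grp=6
col: 3 vs 6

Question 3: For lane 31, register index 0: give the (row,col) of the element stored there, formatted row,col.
31: gid=7,tid=3
[0] (3*2+0+0,7) = (6,7)

6,7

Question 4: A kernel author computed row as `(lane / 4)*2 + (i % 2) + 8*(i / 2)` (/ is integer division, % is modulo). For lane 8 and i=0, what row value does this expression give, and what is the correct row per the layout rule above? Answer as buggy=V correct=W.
`(lane / 4)*2 + (i % 2) + 8*(i / 2)`[8,0]⇒4
lane 8⇒8/4=2, 8 mod 4=0
i=0  r:2·0+0+0⇒0  c:2
row: 4 vs 0

buggy=4 correct=0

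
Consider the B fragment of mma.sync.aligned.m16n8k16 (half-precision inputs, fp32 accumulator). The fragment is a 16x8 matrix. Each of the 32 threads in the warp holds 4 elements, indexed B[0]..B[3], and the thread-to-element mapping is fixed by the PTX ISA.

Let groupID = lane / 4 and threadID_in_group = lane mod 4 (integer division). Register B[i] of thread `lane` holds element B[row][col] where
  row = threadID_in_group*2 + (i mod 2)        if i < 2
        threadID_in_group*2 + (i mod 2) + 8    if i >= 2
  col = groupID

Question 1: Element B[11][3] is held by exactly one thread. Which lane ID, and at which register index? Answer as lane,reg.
c=3->g=3  r=11->rb=1,t=1,b0=1
L=3*4+1=13  i=1*2+1=3

13,3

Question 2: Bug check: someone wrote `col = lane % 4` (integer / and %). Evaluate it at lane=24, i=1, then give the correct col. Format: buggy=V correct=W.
`lane % 4`[24,1]→0
lane 24→24/4=6, 24 mod 4=0
i=1  r:2·0+1+0→1  c:6
col: 0 vs 6

buggy=0 correct=6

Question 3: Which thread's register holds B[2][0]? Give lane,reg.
c=0⇒gr=0  r=2⇒Rb=0,th=1,odd=0
L=0*4+1=1  i=0*2+0=0

1,0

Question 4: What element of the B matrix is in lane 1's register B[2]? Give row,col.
lane 1->1/4=0, 1 mod 4=1
i=2  r:2·1+0+8->10  c:0

10,0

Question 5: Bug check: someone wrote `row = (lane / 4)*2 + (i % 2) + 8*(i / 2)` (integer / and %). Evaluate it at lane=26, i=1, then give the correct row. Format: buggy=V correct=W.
buggy=13 correct=5

`(lane / 4)*2 + (i % 2) + 8*(i / 2)`[26,1]=>13
L=26=>grp=26>>2=6, tig=26&3=2
[1]=>row 2·2+1+0=5  col grp=6
row: 13 vs 5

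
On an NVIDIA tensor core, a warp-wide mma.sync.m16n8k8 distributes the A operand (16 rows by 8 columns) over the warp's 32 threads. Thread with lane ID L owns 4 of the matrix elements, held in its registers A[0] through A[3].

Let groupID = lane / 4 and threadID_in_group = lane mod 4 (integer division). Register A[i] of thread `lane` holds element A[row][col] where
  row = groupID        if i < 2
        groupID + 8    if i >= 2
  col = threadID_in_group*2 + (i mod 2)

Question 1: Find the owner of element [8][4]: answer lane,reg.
r=8⇒gr=0,Rb=1  c=4⇒th=2,odd=0
L=0*4+2=2  i=1*2+0=2

2,2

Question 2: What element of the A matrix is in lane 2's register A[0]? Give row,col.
L=2⇒gr=2>>2=0, th=2&3=2
[0]⇒row 0+0=0  col 2·2+0=4

0,4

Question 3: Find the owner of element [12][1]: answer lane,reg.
r=12->g=4,rb=1  c=1->t=0,b0=1
L=4*4+0=16  i=1*2+1=3

16,3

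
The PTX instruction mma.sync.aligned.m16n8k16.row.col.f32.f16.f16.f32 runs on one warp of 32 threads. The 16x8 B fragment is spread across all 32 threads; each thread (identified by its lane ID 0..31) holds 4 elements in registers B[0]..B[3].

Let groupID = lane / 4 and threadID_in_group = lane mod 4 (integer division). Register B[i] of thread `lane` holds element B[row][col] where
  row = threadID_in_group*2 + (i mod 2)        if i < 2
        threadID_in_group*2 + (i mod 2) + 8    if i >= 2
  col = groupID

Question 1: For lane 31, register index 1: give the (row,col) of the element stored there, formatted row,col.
L=31->gid=31>>2=7, tid=31&3=3
[1]->row 3·2+1+0=7  col gid=7

7,7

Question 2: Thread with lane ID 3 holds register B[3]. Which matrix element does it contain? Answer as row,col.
15,0

L=3->gid=3>>2=0, tid=3&3=3
[3]->row 3·2+1+8=15  col gid=0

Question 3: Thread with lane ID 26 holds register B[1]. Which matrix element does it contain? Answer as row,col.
26: grp=6,tig=2
[1] (2*2+1+0,6) = (5,6)

5,6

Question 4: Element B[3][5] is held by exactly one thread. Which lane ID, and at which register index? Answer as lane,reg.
c=5->g=5  r=3->rb=0,t=1,b0=1
L=5*4+1=21  i=0*2+1=1

21,1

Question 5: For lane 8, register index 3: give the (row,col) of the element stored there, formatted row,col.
8: g=2,t=0
[3] (0*2+1+8,2) = (9,2)

9,2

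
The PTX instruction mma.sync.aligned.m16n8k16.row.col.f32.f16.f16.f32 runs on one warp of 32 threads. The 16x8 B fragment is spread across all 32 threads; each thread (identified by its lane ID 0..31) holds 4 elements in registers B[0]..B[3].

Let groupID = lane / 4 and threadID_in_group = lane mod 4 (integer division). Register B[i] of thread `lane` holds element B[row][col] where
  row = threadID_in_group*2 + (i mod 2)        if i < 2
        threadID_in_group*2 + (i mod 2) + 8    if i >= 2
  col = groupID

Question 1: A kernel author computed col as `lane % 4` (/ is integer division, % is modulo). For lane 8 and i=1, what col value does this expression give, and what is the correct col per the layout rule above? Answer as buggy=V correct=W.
buggy=0 correct=2

`lane % 4`[8,1]⇒0
lane 8⇒8/4=2, 8 mod 4=0
i=1  r:2·0+1+0⇒1  c:2
col: 0 vs 2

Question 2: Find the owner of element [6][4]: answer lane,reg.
19,0

c=4⇒gr=4  r=6⇒Rb=0,th=3,odd=0
L=4*4+3=19  i=0*2+0=0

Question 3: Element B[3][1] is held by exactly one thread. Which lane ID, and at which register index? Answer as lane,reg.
c=1⇒gr=1  r=3⇒Rb=0,th=1,odd=1
L=1*4+1=5  i=0*2+1=1

5,1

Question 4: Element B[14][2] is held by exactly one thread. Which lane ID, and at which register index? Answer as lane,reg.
11,2

c=2->g=2  r=14->rb=1,t=3,b0=0
L=2*4+3=11  i=1*2+0=2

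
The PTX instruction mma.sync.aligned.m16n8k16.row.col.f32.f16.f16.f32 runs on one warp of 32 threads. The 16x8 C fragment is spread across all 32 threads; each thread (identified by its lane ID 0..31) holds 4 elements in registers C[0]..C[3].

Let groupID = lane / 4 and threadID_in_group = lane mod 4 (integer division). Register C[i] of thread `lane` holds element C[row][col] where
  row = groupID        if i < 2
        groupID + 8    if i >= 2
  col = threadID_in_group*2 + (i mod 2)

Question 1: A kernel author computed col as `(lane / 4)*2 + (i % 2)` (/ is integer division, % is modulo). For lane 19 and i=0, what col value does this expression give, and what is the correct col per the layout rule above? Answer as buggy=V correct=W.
buggy=8 correct=6

`(lane / 4)*2 + (i % 2)`[19,0]→8
19: G=4,T=3
[0] (4+0,3*2+0) = (4,6)
col: 8 vs 6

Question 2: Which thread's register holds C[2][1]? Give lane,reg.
8,1

r=2⇒gr=2,Rb=0  c=1⇒th=0,odd=1
L=2*4+0=8  i=0*2+1=1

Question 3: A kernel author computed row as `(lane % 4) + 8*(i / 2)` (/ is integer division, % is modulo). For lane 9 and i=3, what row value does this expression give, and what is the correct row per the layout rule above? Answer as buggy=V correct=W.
`(lane % 4) + 8*(i / 2)`[9,3]→9
9: G=2,T=1
[3] (2+8,1*2+1) = (10,3)
row: 9 vs 10

buggy=9 correct=10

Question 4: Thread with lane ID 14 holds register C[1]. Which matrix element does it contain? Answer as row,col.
14: G=3,T=2
[1] (3+0,2*2+1) = (3,5)

3,5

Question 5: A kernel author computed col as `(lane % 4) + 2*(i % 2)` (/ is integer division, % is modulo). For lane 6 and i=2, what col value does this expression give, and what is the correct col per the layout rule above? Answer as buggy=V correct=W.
`(lane % 4) + 2*(i % 2)`[6,2]->2
6: gid=1,tid=2
[2] (1+8,2*2+0) = (9,4)
col: 2 vs 4

buggy=2 correct=4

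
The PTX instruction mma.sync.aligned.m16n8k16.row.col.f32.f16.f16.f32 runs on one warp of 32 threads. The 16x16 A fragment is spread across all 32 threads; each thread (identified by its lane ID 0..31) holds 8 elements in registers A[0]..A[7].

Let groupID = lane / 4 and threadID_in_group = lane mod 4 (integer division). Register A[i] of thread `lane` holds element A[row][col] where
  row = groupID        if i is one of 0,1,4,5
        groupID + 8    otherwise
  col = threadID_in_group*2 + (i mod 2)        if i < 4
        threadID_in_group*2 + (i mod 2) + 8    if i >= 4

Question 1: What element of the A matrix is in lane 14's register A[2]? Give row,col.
11,4

lane 14→14/4=3, 14 mod 4=2
i=2  r:3+8→11  c:2·2+0+0→4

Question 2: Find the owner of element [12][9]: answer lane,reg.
r:12=>grp=4,rB=1  c:9=>cB=1,tig=0,lo=1
L=4*4+0=16  i=1*4+1*2+1=7

16,7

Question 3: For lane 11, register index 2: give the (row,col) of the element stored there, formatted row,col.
lane 11: gid=2 (11/4), tid=3 (11%4)
i=2: r=2+8=10, c=3*2+0+0=6

10,6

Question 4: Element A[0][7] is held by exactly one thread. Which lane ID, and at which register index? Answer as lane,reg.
3,1

r=0->g=0,rb=0  c=7->cb=0,t=3,b0=1
L=0*4+3=3  i=0*4+0*2+1=1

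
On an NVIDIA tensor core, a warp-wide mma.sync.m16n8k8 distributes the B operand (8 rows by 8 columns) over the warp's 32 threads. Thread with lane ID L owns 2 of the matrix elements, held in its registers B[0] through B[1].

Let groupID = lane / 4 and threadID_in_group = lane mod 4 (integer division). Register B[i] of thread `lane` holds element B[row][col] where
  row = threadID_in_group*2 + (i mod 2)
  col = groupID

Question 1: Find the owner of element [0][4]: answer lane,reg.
c:4=>grp=4  r:0=>tig=0,lo=0
L=4*4+0=16  i=0=0

16,0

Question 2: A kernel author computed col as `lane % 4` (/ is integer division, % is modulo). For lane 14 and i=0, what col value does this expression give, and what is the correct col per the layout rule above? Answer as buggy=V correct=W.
`lane % 4`[14,0]=>2
lane 14: grp=3 (14/4), tig=2 (14%4)
i=0: r=2*2+0=4, c=grp=3
col: 2 vs 3

buggy=2 correct=3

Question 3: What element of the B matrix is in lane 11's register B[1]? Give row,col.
11: gid=2,tid=3
[1] (3*2+1,2) = (7,2)

7,2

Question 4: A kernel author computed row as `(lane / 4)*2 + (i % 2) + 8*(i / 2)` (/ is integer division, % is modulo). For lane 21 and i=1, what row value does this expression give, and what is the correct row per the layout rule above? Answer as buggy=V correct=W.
buggy=11 correct=3

`(lane / 4)*2 + (i % 2) + 8*(i / 2)`[21,1]->11
lane 21: g=5 (21/4), t=1 (21%4)
i=1: r=1*2+1=3, c=g=5
row: 11 vs 3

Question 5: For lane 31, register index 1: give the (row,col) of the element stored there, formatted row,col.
lane 31: g=7 (31/4), t=3 (31%4)
i=1: r=3*2+1=7, c=g=7

7,7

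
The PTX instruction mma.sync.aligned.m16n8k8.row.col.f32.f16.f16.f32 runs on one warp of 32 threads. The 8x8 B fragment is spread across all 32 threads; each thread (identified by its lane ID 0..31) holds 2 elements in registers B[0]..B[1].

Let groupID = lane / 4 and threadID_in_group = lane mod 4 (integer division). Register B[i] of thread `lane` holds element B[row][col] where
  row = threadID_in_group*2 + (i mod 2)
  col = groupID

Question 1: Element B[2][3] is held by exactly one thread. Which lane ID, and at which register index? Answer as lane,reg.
c=3->g=3  r=2->t=1,b0=0
L=3*4+1=13  i=0=0

13,0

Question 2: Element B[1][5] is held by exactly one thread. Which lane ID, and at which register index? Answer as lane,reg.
c=5⇒gr=5  r=1⇒th=0,odd=1
L=5*4+0=20  i=1=1

20,1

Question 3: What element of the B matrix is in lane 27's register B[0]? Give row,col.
lane 27: grp=6 (27/4), tig=3 (27%4)
i=0: r=3*2+0=6, c=grp=6

6,6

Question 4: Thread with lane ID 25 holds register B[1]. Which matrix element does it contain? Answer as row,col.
3,6

L=25→G=25>>2=6, T=25&3=1
[1]→row 1·2+1=3  col G=6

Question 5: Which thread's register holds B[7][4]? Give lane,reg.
c=4⇒gr=4  r=7⇒th=3,odd=1
L=4*4+3=19  i=1=1

19,1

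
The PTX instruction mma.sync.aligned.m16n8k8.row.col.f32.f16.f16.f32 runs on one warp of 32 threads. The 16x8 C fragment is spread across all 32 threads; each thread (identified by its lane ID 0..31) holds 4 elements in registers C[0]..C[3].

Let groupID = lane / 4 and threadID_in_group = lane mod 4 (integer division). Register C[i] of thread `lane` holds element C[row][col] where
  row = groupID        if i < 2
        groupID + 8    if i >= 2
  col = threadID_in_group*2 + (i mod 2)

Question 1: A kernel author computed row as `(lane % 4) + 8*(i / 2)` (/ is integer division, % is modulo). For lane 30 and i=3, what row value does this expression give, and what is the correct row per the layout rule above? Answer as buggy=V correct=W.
buggy=10 correct=15

`(lane % 4) + 8*(i / 2)`[30,3]->10
lane 30->30/4=7, 30 mod 4=2
i=3  r:7+8->15  c:2·2+1->5
row: 10 vs 15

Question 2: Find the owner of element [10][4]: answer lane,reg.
10,2

r=10⇒gr=2,Rb=1  c=4⇒th=2,odd=0
L=2*4+2=10  i=1*2+0=2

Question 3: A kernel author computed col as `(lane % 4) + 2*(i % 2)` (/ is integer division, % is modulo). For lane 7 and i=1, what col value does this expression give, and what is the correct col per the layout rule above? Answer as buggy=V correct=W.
`(lane % 4) + 2*(i % 2)`[7,1]→5
lane 7: G=1 (7/4), T=3 (7%4)
i=1: r=1+0=1, c=3*2+1=7
col: 5 vs 7

buggy=5 correct=7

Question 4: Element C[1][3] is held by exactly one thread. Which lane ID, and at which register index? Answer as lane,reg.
r=1→G=1,rhi=0  c=3→T=1,p=1
L=1*4+1=5  i=0*2+1=1

5,1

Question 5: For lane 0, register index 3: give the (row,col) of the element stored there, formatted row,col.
L=0->g=0>>2=0, t=0&3=0
[3]->row 0+8=8  col 0·2+1=1

8,1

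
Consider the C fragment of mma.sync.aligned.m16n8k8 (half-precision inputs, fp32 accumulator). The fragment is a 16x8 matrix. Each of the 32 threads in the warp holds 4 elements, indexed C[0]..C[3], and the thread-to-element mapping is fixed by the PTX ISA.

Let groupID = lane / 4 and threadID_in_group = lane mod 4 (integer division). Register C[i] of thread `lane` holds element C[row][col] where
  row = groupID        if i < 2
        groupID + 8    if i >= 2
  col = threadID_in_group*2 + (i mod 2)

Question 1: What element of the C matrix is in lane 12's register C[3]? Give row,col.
lane 12->12/4=3, 12 mod 4=0
i=3  r:3+8->11  c:2·0+1->1

11,1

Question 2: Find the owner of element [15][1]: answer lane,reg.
r:15=>grp=7,rB=1  c:1=>tig=0,lo=1
L=7*4+0=28  i=1*2+1=3

28,3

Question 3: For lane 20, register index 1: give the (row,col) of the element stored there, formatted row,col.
lane 20⇒20/4=5, 20 mod 4=0
i=1  r:5+0⇒5  c:2·0+1⇒1

5,1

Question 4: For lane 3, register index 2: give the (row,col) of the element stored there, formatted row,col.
8,6

lane 3->3/4=0, 3 mod 4=3
i=2  r:0+8->8  c:2·3+0->6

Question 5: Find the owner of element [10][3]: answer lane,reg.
r=10->g=2,rb=1  c=3->t=1,b0=1
L=2*4+1=9  i=1*2+1=3

9,3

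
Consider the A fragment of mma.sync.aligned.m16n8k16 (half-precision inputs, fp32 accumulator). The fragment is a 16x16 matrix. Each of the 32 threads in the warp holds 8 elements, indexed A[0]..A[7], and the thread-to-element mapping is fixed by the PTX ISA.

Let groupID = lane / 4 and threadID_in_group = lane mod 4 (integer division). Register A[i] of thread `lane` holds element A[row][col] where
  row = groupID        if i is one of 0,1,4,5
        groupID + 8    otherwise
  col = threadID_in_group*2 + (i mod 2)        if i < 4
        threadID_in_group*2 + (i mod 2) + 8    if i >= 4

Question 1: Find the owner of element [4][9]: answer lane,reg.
r=4⇒gr=4,Rb=0  c=9⇒Cb=1,th=0,odd=1
L=4*4+0=16  i=1*4+0*2+1=5

16,5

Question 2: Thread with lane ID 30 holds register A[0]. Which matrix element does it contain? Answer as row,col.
7,4

lane 30: grp=7 (30/4), tig=2 (30%4)
i=0: r=7+0=7, c=2*2+0+0=4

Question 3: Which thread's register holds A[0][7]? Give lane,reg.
r=0->g=0,rb=0  c=7->cb=0,t=3,b0=1
L=0*4+3=3  i=0*4+0*2+1=1

3,1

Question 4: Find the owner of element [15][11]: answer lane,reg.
29,7

r=15⇒gr=7,Rb=1  c=11⇒Cb=1,th=1,odd=1
L=7*4+1=29  i=1*4+1*2+1=7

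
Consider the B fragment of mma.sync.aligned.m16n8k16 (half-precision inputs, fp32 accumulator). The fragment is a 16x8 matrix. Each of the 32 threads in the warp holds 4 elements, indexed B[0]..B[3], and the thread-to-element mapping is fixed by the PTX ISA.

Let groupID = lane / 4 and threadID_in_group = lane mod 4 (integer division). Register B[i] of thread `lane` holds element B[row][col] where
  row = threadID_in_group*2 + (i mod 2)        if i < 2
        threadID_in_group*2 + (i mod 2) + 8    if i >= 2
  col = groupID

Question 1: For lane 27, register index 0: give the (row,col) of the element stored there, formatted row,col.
6,6

lane 27: grp=6 (27/4), tig=3 (27%4)
i=0: r=3*2+0+0=6, c=grp=6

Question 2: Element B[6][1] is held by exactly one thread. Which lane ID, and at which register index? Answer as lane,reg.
c: 1->gid=1  r: 6->r8=0,tid=3,i&1=0
L=1*4+3=7  i=0*2+0=0

7,0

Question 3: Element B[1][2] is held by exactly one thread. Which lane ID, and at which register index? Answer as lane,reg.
8,1

c:2=>grp=2  r:1=>rB=0,tig=0,lo=1
L=2*4+0=8  i=0*2+1=1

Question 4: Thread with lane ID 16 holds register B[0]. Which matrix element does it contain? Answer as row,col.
lane 16->16/4=4, 16 mod 4=0
i=0  r:2·0+0+0->0  c:4

0,4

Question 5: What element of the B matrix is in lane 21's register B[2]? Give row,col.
21: grp=5,tig=1
[2] (1*2+0+8,5) = (10,5)

10,5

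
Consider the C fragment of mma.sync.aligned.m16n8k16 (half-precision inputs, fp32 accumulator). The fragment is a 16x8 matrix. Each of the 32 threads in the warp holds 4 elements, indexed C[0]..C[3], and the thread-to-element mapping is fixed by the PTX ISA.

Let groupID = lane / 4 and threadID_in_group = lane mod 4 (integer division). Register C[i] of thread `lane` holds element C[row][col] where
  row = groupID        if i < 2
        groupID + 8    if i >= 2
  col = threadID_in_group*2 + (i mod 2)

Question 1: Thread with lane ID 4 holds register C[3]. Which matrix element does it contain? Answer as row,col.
L=4→G=4>>2=1, T=4&3=0
[3]→row 1+8=9  col 0·2+1=1

9,1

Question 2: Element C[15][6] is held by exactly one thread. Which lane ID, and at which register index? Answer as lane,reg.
31,2

r=15→G=7,rhi=1  c=6→T=3,p=0
L=7*4+3=31  i=1*2+0=2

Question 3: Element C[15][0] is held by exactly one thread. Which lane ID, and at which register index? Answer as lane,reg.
28,2

r=15→G=7,rhi=1  c=0→T=0,p=0
L=7*4+0=28  i=1*2+0=2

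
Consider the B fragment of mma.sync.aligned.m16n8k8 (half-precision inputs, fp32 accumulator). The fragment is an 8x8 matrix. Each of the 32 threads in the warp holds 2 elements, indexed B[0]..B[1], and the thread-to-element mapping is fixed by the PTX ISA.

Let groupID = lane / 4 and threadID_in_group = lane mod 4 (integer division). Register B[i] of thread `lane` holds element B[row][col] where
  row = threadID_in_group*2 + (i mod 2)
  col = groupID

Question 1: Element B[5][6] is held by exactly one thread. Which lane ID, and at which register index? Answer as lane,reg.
26,1

c: 6->gid=6  r: 5->tid=2,i&1=1
L=6*4+2=26  i=1=1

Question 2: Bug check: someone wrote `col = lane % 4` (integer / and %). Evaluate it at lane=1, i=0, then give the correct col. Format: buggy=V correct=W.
buggy=1 correct=0

`lane % 4`[1,0]->1
1: gid=0,tid=1
[0] (1*2+0,0) = (2,0)
col: 1 vs 0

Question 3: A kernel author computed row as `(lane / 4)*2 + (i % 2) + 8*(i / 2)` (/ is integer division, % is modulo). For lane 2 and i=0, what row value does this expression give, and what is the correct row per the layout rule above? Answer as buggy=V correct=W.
`(lane / 4)*2 + (i % 2) + 8*(i / 2)`[2,0]=>0
2: grp=0,tig=2
[0] (2*2+0,0) = (4,0)
row: 0 vs 4

buggy=0 correct=4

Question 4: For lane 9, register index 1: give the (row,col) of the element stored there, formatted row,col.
3,2

lane 9: grp=2 (9/4), tig=1 (9%4)
i=1: r=1*2+1=3, c=grp=2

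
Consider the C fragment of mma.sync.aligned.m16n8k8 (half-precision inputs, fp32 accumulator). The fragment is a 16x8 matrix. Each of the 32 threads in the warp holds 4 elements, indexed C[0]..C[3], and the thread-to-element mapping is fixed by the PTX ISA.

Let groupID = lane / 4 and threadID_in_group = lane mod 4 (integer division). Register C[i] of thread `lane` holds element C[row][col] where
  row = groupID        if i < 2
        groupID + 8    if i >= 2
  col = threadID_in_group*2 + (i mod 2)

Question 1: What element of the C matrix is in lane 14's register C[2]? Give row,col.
11,4

L=14=>grp=14>>2=3, tig=14&3=2
[2]=>row 3+8=11  col 2·2+0=4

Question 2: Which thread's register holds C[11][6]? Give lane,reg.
r: 11->gid=3,r8=1  c: 6->tid=3,i&1=0
L=3*4+3=15  i=1*2+0=2

15,2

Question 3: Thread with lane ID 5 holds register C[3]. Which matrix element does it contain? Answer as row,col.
9,3

lane 5: gr=1 (5/4), th=1 (5%4)
i=3: r=1+8=9, c=1*2+1=3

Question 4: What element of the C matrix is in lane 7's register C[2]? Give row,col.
9,6

7: grp=1,tig=3
[2] (1+8,3*2+0) = (9,6)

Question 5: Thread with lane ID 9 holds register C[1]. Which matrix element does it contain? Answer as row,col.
9: grp=2,tig=1
[1] (2+0,1*2+1) = (2,3)

2,3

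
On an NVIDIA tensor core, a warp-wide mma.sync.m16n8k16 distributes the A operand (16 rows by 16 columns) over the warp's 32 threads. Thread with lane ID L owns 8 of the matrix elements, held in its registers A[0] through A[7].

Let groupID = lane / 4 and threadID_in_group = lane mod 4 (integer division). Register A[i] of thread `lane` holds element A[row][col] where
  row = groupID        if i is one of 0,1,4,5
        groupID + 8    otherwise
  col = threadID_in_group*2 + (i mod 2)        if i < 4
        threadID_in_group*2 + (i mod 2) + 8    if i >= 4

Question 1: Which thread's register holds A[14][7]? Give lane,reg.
r=14→G=6,rhi=1  c=7→chi=0,T=3,p=1
L=6*4+3=27  i=0*4+1*2+1=3

27,3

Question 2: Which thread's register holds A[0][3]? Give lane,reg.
r: 0->gid=0,r8=0  c: 3->c8=0,tid=1,i&1=1
L=0*4+1=1  i=0*4+0*2+1=1

1,1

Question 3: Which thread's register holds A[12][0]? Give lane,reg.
r: 12->gid=4,r8=1  c: 0->c8=0,tid=0,i&1=0
L=4*4+0=16  i=0*4+1*2+0=2

16,2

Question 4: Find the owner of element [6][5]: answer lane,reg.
r:6=>grp=6,rB=0  c:5=>cB=0,tig=2,lo=1
L=6*4+2=26  i=0*4+0*2+1=1

26,1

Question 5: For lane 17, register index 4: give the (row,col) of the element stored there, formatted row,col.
4,10

17: grp=4,tig=1
[4] (4+0,1*2+0+8) = (4,10)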